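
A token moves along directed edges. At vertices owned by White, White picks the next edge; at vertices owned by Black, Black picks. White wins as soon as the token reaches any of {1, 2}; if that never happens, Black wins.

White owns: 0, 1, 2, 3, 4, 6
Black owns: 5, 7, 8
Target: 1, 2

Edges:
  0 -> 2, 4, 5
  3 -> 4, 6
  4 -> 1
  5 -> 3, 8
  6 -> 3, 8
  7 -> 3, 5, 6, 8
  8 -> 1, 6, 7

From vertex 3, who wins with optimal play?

A0 = {1, 2}
A1: add {0, 4} — 0 (White) has 0→2; 4 (White) has 4→1.
A2: add {3} — 3 (White) has 3→4.
3 ∈ A2, so White can force the target.

White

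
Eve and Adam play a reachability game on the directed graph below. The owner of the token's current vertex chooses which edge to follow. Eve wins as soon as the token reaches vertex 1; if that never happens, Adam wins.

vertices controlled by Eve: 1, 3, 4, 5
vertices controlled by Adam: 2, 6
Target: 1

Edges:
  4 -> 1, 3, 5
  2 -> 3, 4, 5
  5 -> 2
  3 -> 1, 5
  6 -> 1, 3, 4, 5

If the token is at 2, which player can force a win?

Adam

A0 = {1}
A1: add {3, 4} — 3 (Eve) has 3→1; 4 (Eve) has 4→1.
A2 = A1; e.g. 2 (Adam) can still go to 5. Fixed point.
2 never enters the attractor, so Adam can avoid the target forever.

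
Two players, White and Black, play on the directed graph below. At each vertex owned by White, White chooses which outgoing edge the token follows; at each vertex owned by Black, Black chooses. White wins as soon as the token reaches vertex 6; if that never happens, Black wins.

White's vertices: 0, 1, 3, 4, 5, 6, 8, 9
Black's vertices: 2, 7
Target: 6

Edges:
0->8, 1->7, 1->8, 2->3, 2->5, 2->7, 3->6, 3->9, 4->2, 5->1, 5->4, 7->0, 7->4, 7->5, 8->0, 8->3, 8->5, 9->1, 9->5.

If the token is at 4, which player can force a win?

A0 = {6}
A1: add {3} — 3 (White) has 3→6.
A2: add {8} — 8 (White) has 8→3.
A3: add {0, 1} — 0 (White) has 0→8; 1 (White) has 1→8.
A4: add {5, 9} — 5 (White) has 5→1; 9 (White) has 9→1.
A5 = A4; e.g. 2 (Black) can still go to 7. Fixed point.
4 never enters the attractor, so Black can avoid the target forever.

Black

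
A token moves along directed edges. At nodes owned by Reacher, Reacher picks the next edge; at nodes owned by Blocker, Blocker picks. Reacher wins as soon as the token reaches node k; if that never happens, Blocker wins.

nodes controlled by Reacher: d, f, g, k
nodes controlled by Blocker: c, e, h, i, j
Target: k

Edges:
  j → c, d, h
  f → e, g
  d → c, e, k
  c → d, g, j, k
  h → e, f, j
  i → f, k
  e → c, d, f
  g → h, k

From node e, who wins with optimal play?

A0 = {k}
A1: add {d, g} — d (Reacher) has d→k; g (Reacher) has g→k.
A2: add {f} — f (Reacher) has f→g.
A3: add {i} — i (Blocker): all of {f, k} already in.
A4 = A3; e.g. c (Blocker) can still go to j. Fixed point.
e never enters the attractor, so Blocker can avoid the target forever.

Blocker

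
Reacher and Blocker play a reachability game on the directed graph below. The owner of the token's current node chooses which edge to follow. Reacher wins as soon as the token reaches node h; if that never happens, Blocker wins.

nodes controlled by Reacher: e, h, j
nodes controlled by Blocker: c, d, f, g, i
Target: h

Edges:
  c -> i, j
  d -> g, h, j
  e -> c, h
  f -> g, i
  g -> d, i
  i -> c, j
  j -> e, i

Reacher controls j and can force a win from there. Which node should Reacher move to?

e

A0 = {h}
A1: add {e} — e (Reacher) has e→h.
A2: add {j} — j (Reacher) has j→e.
A3 = A2; e.g. c (Blocker) can still go to i. Fixed point.
From j, successor e is in the attractor (rank 1); the other successor i is not.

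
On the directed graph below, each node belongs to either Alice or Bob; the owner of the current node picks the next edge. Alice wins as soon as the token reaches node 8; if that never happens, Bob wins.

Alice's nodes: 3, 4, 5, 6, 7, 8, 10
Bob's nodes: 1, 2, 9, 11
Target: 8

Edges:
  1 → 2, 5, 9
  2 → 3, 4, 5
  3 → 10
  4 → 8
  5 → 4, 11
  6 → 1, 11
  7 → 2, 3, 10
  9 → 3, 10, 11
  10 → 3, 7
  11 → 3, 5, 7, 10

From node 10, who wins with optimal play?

Bob

A0 = {8}
A1: add {4} — 4 (Alice) has 4→8.
A2: add {5} — 5 (Alice) has 5→4.
A3 = A2; e.g. 1 (Bob) can still go to 2. Fixed point.
10 never enters the attractor, so Bob can avoid the target forever.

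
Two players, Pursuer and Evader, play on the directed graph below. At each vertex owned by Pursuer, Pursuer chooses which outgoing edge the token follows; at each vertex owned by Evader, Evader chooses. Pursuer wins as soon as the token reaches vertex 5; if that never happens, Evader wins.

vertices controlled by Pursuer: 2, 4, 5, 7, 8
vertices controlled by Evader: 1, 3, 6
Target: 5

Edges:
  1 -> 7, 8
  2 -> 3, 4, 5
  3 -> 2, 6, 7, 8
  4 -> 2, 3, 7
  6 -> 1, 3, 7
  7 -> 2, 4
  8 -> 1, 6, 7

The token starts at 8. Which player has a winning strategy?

A0 = {5}
A1: add {2} — 2 (Pursuer) has 2→5.
A2: add {4, 7} — 4 (Pursuer) has 4→2; 7 (Pursuer) has 7→2.
A3: add {8} — 8 (Pursuer) has 8→7.
8 ∈ A3, so Pursuer can force the target.

Pursuer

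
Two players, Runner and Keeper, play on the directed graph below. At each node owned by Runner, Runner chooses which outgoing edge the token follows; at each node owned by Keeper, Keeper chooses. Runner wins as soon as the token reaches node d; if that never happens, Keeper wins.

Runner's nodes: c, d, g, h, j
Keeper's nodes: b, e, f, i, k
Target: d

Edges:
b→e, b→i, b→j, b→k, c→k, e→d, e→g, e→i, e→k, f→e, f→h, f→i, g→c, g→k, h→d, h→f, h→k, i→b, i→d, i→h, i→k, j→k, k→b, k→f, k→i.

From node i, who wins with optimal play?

Keeper

A0 = {d}
A1: add {h} — h (Runner) has h→d.
A2 = A1; e.g. b (Keeper) can still go to e. Fixed point.
i never enters the attractor, so Keeper can avoid the target forever.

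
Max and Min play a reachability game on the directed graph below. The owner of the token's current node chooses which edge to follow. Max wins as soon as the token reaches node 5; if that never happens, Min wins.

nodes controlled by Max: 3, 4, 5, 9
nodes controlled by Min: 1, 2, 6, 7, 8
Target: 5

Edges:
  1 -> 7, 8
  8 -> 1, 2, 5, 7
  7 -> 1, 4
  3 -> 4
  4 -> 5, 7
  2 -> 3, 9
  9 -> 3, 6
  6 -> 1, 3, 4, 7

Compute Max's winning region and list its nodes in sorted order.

2, 3, 4, 5, 9

A0 = {5}
A1: add {4} — 4 (Max) has 4→5.
A2: add {3} — 3 (Max) has 3→4.
A3: add {9} — 9 (Max) has 9→3.
A4: add {2} — 2 (Min): all of {3, 9} already in.
A5 = A4; e.g. 1 (Min) can still go to 7. Fixed point.
Max's winning region = {2, 3, 4, 5, 9}.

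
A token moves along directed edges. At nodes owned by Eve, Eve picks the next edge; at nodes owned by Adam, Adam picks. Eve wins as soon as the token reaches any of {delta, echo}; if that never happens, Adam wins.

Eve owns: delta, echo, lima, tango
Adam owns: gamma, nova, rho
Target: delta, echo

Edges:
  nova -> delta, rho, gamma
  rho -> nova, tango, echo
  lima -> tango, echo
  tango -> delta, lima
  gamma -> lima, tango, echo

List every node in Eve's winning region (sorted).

delta, echo, gamma, lima, tango

A0 = {delta, echo}
A1: add {lima, tango} — lima (Eve) has lima→echo; tango (Eve) has tango→delta.
A2: add {gamma} — gamma (Adam): all of {lima, tango, echo} already in.
A3 = A2; e.g. nova (Adam) can still go to rho. Fixed point.
Eve's winning region = {delta, echo, gamma, lima, tango}.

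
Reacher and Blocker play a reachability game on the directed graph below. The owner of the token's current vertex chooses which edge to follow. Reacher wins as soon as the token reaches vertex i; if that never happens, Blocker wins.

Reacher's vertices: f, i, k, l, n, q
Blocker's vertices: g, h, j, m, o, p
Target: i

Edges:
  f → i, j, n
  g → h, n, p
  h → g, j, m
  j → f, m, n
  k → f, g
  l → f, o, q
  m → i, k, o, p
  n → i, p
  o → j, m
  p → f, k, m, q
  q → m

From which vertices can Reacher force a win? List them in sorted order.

f, i, k, l, n

A0 = {i}
A1: add {f, n} — f (Reacher) has f→i; n (Reacher) has n→i.
A2: add {k, l} — k (Reacher) has k→f; l (Reacher) has l→f.
A3 = A2; e.g. g (Blocker) can still go to h. Fixed point.
Reacher's winning region = {f, i, k, l, n}.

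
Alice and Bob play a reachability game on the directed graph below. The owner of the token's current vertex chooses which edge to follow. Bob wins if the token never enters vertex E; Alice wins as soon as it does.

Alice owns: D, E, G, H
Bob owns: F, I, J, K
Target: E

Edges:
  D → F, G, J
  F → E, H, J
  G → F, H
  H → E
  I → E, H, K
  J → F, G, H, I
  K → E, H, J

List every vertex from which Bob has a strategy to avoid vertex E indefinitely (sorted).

F, I, J, K

A0 = {E}
A1: add {H} — H (Alice) has H→E.
A2: add {G} — G (Alice) has G→H.
A3: add {D} — D (Alice) has D→G.
A4 = A3; e.g. F (Bob) can still go to J. Fixed point.
Alice's attractor = {D, E, G, H}; Bob avoids the target exactly from the complement.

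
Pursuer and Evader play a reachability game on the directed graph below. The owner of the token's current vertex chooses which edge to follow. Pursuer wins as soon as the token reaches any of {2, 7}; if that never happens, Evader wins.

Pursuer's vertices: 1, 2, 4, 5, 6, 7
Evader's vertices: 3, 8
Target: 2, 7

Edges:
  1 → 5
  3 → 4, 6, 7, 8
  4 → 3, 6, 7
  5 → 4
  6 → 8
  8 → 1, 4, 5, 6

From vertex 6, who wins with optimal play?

Evader

A0 = {2, 7}
A1: add {4} — 4 (Pursuer) has 4→7.
A2: add {5} — 5 (Pursuer) has 5→4.
A3: add {1} — 1 (Pursuer) has 1→5.
A4 = A3; e.g. 3 (Evader) can still go to 6. Fixed point.
6 never enters the attractor, so Evader can avoid the target forever.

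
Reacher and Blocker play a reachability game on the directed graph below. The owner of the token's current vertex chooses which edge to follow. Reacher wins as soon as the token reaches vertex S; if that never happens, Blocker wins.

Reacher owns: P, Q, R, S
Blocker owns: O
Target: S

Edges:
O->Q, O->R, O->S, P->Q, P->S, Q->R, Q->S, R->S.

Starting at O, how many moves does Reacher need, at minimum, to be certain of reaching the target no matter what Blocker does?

2

A0 = {S}
A1: add {P, Q, R} — P (Reacher) has P→S; Q (Reacher) has Q→S; R (Reacher) has R→S.
A2: add {O} — O (Blocker): all of {Q, R, S} already in.
A2 = all vertices. Fixed point.
O enters the attractor at level 2, so Reacher can force the target in 2 moves from there.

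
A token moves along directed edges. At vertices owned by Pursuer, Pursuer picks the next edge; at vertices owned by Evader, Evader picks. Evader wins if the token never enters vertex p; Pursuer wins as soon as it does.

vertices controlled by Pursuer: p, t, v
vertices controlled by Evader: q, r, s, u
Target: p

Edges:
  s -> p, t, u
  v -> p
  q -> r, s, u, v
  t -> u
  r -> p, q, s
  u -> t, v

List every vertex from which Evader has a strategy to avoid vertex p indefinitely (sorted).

q, r, s, t, u

A0 = {p}
A1: add {v} — v (Pursuer) has v→p.
A2 = A1; e.g. q (Evader) can still go to r. Fixed point.
Pursuer's attractor = {p, v}; Evader avoids the target exactly from the complement.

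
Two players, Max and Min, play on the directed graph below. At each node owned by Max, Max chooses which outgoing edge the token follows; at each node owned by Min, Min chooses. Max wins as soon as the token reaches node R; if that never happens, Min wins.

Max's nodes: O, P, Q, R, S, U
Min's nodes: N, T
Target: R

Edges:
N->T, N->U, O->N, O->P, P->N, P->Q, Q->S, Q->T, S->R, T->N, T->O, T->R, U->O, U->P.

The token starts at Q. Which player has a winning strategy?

A0 = {R}
A1: add {S} — S (Max) has S→R.
A2: add {Q} — Q (Max) has Q→S.
Q ∈ A2, so Max can force the target.

Max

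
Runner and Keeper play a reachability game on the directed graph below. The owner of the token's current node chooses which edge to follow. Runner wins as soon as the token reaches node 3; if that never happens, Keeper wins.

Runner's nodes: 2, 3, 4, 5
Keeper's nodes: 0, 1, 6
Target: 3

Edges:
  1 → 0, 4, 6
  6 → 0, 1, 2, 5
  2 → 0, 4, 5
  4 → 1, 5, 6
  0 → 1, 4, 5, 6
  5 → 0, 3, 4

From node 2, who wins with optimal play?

Runner

A0 = {3}
A1: add {5} — 5 (Runner) has 5→3.
A2: add {2, 4} — 2 (Runner) has 2→5; 4 (Runner) has 4→5.
A3 = A2; e.g. 0 (Keeper) can still go to 1. Fixed point.
2 ∈ A2, so Runner can force the target.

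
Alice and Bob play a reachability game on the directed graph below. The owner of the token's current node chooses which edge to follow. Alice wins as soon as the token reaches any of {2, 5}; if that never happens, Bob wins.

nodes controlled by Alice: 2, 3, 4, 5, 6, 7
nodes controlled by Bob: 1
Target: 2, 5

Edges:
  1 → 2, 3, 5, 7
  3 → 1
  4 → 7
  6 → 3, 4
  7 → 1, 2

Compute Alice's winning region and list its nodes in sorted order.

2, 4, 5, 6, 7

A0 = {2, 5}
A1: add {7} — 7 (Alice) has 7→2.
A2: add {4} — 4 (Alice) has 4→7.
A3: add {6} — 6 (Alice) has 6→4.
A4 = A3; e.g. 1 (Bob) can still go to 3. Fixed point.
Alice's winning region = {2, 4, 5, 6, 7}.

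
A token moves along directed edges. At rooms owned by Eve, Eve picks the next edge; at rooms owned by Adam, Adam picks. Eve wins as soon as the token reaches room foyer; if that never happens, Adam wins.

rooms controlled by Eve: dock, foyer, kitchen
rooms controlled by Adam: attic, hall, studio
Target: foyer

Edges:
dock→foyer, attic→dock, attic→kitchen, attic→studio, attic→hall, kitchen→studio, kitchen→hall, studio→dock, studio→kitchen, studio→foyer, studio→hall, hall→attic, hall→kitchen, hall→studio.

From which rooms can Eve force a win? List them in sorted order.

A0 = {foyer}
A1: add {dock} — dock (Eve) has dock→foyer.
A2 = A1; e.g. attic (Adam) can still go to kitchen. Fixed point.
Eve's winning region = {dock, foyer}.

dock, foyer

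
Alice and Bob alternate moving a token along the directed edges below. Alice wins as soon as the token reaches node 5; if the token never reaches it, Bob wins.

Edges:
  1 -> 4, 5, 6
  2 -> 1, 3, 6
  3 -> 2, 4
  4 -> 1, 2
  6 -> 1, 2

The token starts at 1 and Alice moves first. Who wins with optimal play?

Alice

Track states (vertex, player-to-move).
A0 = {(5,Alice), (5,Bob)}
A1: add {(1,Alice)}.
(1,Alice) ∈ A1 ⇒ Alice forces the target.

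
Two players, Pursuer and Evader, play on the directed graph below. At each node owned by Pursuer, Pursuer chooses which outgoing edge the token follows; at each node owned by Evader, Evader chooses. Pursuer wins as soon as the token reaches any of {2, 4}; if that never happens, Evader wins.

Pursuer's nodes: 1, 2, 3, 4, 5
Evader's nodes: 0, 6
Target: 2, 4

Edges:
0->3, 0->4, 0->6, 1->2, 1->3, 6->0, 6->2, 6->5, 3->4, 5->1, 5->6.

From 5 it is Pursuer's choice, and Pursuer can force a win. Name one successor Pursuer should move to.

1

A0 = {2, 4}
A1: add {1, 3} — 1 (Pursuer) has 1→2; 3 (Pursuer) has 3→4.
A2: add {5} — 5 (Pursuer) has 5→1.
A3 = A2; e.g. 0 (Evader) can still go to 6. Fixed point.
From 5, successor 1 is in the attractor (rank 1); the other successor 6 is not.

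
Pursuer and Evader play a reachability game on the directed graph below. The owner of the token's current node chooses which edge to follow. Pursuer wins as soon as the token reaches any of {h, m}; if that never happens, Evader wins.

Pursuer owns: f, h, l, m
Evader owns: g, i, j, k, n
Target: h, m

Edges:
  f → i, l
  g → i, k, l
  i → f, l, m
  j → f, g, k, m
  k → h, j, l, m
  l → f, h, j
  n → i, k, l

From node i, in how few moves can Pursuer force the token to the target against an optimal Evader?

A0 = {h, m}
A1: add {l} — l (Pursuer) has l→h.
A2: add {f} — f (Pursuer) has f→l.
A3: add {i} — i (Evader): all of {f, l, m} already in.
A4 = A3; e.g. g (Evader) can still go to k. Fixed point.
i enters the attractor at level 3, so Pursuer can force the target in 3 moves from there.

3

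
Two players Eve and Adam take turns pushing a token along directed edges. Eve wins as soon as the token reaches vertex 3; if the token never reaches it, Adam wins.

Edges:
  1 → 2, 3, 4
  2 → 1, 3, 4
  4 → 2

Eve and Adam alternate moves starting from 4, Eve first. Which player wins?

Adam

Track states (vertex, player-to-move).
A0 = {(3,Eve), (3,Adam)}
A1: add {(1,Eve), (2,Eve)}.
A2: add {(4,Adam)}.
A3 = A2; e.g. (1,Adam) stays out. (4,Eve) never enters ⇒ Adam avoids the target.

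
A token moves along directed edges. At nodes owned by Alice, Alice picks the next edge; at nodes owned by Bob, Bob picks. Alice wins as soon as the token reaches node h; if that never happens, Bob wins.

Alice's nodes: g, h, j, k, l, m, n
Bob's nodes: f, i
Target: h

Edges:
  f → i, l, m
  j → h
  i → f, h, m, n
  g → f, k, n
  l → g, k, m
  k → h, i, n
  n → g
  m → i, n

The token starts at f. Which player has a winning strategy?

A0 = {h}
A1: add {j, k} — j (Alice) has j→h; k (Alice) has k→h.
A2: add {g, l} — g (Alice) has g→k; l (Alice) has l→k.
A3: add {n} — n (Alice) has n→g.
A4: add {m} — m (Alice) has m→n.
A5 = A4; e.g. f (Bob) can still go to i. Fixed point.
f never enters the attractor, so Bob can avoid the target forever.

Bob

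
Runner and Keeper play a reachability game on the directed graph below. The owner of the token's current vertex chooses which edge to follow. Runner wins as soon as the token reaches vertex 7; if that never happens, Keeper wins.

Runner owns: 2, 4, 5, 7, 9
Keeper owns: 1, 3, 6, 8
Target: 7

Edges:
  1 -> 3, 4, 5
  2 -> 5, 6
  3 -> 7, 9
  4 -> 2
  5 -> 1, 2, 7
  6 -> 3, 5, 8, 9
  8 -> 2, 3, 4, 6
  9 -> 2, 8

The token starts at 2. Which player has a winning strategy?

Runner

A0 = {7}
A1: add {5} — 5 (Runner) has 5→7.
A2: add {2} — 2 (Runner) has 2→5.
2 ∈ A2, so Runner can force the target.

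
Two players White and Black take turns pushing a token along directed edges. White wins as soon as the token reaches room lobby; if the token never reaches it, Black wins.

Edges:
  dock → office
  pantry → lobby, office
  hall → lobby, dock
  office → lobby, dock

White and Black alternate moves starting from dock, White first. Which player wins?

Black

Track states (vertex, player-to-move).
A0 = {(lobby,White), (lobby,Black)}
A1: add {(pantry,White), (hall,White), (office,White)}.
A2: add {(dock,Black), (pantry,Black)}.
A3 = A2; e.g. (dock,White) stays out. (dock,White) never enters ⇒ Black avoids the target.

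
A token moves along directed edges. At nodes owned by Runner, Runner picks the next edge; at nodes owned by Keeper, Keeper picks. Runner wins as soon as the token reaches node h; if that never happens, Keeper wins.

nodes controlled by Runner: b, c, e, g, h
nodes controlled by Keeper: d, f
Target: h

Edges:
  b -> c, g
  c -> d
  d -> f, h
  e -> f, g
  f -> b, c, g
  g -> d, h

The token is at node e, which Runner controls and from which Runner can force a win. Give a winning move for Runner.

g

A0 = {h}
A1: add {g} — g (Runner) has g→h.
A2: add {b, e} — b (Runner) has b→g; e (Runner) has e→g.
A3 = A2; e.g. c (Runner) has no edge into A2. Fixed point.
From e, successor g is in the attractor (rank 1); the other successor f is not.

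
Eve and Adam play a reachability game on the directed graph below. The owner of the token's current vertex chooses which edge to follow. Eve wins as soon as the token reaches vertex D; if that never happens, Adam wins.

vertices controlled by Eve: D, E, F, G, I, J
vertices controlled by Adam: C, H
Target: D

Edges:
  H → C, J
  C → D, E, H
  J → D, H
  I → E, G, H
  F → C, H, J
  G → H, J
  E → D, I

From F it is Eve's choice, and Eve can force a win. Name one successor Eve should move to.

A0 = {D}
A1: add {E, J} — E (Eve) has E→D; J (Eve) has J→D.
A2: add {F, G, I} — F (Eve) has F→J; G (Eve) has G→J; I (Eve) has I→E.
A3 = A2; e.g. C (Adam) can still go to H. Fixed point.
From F, successor J is in the attractor (rank 1); the other successors C, H are not.

J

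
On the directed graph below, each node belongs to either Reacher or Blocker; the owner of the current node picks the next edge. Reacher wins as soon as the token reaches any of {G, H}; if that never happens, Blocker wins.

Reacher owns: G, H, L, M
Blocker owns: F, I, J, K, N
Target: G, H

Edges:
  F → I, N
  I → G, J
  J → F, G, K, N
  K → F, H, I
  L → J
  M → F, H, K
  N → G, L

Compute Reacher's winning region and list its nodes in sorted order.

G, H, M

A0 = {G, H}
A1: add {M} — M (Reacher) has M→H.
A2 = A1; e.g. F (Blocker) can still go to I. Fixed point.
Reacher's winning region = {G, H, M}.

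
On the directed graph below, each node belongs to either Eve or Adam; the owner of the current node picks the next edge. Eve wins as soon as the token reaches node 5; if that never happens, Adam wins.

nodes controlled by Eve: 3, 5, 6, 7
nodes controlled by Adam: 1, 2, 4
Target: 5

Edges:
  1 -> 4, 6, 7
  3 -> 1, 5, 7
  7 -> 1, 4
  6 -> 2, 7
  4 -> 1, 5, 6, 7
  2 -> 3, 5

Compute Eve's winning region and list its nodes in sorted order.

A0 = {5}
A1: add {3} — 3 (Eve) has 3→5.
A2: add {2} — 2 (Adam): all of {3, 5} already in.
A3: add {6} — 6 (Eve) has 6→2.
A4 = A3; e.g. 1 (Adam) can still go to 4. Fixed point.
Eve's winning region = {2, 3, 5, 6}.

2, 3, 5, 6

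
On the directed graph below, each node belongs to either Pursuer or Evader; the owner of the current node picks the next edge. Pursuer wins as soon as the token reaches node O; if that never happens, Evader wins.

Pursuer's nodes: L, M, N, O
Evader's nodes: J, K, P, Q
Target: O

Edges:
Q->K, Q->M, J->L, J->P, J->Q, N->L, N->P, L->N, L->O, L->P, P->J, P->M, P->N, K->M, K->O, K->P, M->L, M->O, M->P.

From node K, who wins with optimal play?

Evader

A0 = {O}
A1: add {L, M} — L (Pursuer) has L→O; M (Pursuer) has M→O.
A2: add {N} — N (Pursuer) has N→L.
A3 = A2; e.g. J (Evader) can still go to P. Fixed point.
K never enters the attractor, so Evader can avoid the target forever.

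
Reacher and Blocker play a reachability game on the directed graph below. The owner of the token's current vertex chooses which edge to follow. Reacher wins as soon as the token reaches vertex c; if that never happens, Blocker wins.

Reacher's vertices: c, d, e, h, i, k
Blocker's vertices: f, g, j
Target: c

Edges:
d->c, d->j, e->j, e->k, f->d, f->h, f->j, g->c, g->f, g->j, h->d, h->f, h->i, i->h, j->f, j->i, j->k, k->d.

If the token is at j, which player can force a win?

Blocker

A0 = {c}
A1: add {d} — d (Reacher) has d→c.
A2: add {h, k} — h (Reacher) has h→d; k (Reacher) has k→d.
A3: add {e, i} — e (Reacher) has e→k; i (Reacher) has i→h.
A4 = A3; e.g. f (Blocker) can still go to j. Fixed point.
j never enters the attractor, so Blocker can avoid the target forever.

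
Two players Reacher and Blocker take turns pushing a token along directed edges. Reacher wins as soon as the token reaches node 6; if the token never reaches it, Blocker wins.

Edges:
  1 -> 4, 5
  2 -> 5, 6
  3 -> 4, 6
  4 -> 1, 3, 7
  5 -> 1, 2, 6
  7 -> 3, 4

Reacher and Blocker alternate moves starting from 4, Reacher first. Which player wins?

Track states (vertex, player-to-move).
A0 = {(6,Reacher), (6,Blocker)}
A1: add {(2,Reacher), (3,Reacher), (5,Reacher)}.
A2: add {(2,Blocker)}.
A3 = A2; e.g. (1,Reacher) stays out. (4,Reacher) never enters ⇒ Blocker avoids the target.

Blocker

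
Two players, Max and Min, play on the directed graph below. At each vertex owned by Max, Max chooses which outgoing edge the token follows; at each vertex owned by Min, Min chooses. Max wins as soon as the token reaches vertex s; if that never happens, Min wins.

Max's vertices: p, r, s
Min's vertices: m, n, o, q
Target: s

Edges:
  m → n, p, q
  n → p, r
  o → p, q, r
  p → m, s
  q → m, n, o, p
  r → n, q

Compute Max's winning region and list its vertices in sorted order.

A0 = {s}
A1: add {p} — p (Max) has p→s.
A2 = A1; e.g. m (Min) can still go to n. Fixed point.
Max's winning region = {p, s}.

p, s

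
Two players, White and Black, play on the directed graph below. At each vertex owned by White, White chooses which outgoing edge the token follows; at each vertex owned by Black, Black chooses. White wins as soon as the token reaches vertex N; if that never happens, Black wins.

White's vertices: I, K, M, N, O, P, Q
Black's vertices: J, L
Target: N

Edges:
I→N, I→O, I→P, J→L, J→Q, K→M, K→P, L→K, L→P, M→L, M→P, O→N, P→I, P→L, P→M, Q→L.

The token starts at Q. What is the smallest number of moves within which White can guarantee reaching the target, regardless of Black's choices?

A0 = {N}
A1: add {I, O} — I (White) has I→N; O (White) has O→N.
A2: add {P} — P (White) has P→I.
A3: add {K, M} — K (White) has K→P; M (White) has M→P.
A4: add {L} — L (Black): all of {K, P} already in.
A5: add {Q} — Q (White) has Q→L.
Q enters the attractor at level 5, so White can force the target in 5 moves from there.

5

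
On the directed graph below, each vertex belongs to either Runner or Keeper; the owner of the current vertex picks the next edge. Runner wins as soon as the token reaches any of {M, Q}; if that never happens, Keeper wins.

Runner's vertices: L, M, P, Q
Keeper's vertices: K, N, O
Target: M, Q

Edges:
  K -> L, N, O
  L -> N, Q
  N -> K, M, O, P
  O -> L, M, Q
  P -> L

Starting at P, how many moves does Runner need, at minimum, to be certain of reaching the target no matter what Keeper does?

A0 = {M, Q}
A1: add {L} — L (Runner) has L→Q.
A2: add {O, P} — O (Keeper): all of {L, M, Q} already in; P (Runner) has P→L.
A3 = A2; e.g. K (Keeper) can still go to N. Fixed point.
P enters the attractor at level 2, so Runner can force the target in 2 moves from there.

2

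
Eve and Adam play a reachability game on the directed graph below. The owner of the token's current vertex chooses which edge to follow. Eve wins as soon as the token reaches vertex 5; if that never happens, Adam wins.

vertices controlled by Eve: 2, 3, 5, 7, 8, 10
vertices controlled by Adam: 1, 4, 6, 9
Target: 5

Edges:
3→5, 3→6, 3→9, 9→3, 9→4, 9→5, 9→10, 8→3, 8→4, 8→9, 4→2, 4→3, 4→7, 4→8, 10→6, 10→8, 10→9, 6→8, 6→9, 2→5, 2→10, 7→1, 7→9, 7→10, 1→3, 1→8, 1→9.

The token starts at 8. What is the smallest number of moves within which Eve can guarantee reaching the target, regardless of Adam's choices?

A0 = {5}
A1: add {2, 3} — 2 (Eve) has 2→5; 3 (Eve) has 3→5.
A2: add {8} — 8 (Eve) has 8→3.
8 enters the attractor at level 2, so Eve can force the target in 2 moves from there.

2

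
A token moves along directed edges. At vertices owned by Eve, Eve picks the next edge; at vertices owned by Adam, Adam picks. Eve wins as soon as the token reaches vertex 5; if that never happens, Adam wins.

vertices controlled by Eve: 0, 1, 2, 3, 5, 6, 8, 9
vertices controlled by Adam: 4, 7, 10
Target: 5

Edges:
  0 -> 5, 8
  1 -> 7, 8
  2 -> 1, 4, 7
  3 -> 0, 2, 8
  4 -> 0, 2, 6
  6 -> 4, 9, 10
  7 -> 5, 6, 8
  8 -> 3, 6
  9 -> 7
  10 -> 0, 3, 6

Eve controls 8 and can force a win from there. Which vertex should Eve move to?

A0 = {5}
A1: add {0} — 0 (Eve) has 0→5.
A2: add {3} — 3 (Eve) has 3→0.
A3: add {8} — 8 (Eve) has 8→3.
A4: add {1} — 1 (Eve) has 1→8.
A5: add {2} — 2 (Eve) has 2→1.
A6 = A5; e.g. 4 (Adam) can still go to 6. Fixed point.
From 8, successor 3 is in the attractor (rank 2); the other successor 6 is not.

3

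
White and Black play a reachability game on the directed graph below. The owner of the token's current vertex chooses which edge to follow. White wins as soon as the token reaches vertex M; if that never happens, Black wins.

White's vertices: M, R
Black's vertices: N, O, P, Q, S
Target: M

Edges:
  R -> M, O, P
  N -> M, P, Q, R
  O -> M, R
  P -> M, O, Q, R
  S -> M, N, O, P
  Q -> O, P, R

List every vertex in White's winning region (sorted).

A0 = {M}
A1: add {R} — R (White) has R→M.
A2: add {O} — O (Black): all of {M, R} already in.
A3 = A2; e.g. N (Black) can still go to P. Fixed point.
White's winning region = {M, O, R}.

M, O, R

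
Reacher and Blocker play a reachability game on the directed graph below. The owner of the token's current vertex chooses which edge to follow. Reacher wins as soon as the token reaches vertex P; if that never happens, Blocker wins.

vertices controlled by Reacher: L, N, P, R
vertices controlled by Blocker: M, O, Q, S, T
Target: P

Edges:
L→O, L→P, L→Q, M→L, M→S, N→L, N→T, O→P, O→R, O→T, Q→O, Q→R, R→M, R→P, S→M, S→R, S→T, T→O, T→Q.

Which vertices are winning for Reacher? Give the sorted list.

A0 = {P}
A1: add {L, R} — L (Reacher) has L→P; R (Reacher) has R→P.
A2: add {N} — N (Reacher) has N→L.
A3 = A2; e.g. M (Blocker) can still go to S. Fixed point.
Reacher's winning region = {L, N, P, R}.

L, N, P, R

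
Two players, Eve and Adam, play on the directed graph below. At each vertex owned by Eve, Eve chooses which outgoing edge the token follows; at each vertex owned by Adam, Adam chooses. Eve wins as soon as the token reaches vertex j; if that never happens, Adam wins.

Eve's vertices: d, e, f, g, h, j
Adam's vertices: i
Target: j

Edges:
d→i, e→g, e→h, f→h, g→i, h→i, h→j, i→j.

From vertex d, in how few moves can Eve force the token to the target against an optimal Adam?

2

A0 = {j}
A1: add {h, i} — h (Eve) has h→j; i (Adam): all of {j} already in.
A2: add {d, e, f, g} — d (Eve) has d→i; e (Eve) has e→h; f (Eve) has f→h; g (Eve) has g→i.
A2 = all vertices. Fixed point.
d enters the attractor at level 2, so Eve can force the target in 2 moves from there.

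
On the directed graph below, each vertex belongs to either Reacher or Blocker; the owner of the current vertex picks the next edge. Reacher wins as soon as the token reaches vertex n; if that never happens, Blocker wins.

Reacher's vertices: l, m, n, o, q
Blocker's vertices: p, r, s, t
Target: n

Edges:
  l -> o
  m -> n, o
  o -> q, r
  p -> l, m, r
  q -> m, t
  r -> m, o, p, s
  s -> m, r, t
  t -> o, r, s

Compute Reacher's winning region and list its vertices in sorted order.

A0 = {n}
A1: add {m} — m (Reacher) has m→n.
A2: add {q} — q (Reacher) has q→m.
A3: add {o} — o (Reacher) has o→q.
A4: add {l} — l (Reacher) has l→o.
A5 = A4; e.g. p (Blocker) can still go to r. Fixed point.
Reacher's winning region = {l, m, n, o, q}.

l, m, n, o, q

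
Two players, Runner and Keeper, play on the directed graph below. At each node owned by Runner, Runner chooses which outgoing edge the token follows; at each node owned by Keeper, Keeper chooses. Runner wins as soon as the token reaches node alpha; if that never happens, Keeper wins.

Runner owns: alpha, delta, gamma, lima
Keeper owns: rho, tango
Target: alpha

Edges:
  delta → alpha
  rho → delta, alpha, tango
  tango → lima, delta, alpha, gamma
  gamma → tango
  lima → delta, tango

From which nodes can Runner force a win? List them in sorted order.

A0 = {alpha}
A1: add {delta} — delta (Runner) has delta→alpha.
A2: add {lima} — lima (Runner) has lima→delta.
A3 = A2; e.g. rho (Keeper) can still go to tango. Fixed point.
Runner's winning region = {alpha, delta, lima}.

alpha, delta, lima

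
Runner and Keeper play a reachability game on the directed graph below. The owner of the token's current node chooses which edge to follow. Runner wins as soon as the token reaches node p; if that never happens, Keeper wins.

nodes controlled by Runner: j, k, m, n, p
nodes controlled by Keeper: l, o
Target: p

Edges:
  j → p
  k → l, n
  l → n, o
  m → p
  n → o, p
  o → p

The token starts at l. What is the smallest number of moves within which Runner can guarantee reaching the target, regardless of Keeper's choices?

2

A0 = {p}
A1: add {j, m, n, o} — j (Runner) has j→p; m (Runner) has m→p; n (Runner) has n→p; o (Keeper): all of {p} already in.
A2: add {k, l} — k (Runner) has k→n; l (Keeper): all of {n, o} already in.
A2 = all vertices. Fixed point.
l enters the attractor at level 2, so Runner can force the target in 2 moves from there.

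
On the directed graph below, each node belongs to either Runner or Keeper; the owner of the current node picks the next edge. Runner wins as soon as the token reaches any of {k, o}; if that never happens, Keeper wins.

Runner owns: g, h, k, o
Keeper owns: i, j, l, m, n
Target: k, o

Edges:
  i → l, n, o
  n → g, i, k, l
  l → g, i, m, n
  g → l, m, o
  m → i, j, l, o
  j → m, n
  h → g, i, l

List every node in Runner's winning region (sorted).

A0 = {k, o}
A1: add {g} — g (Runner) has g→o.
A2: add {h} — h (Runner) has h→g.
A3 = A2; e.g. i (Keeper) can still go to l. Fixed point.
Runner's winning region = {g, h, k, o}.

g, h, k, o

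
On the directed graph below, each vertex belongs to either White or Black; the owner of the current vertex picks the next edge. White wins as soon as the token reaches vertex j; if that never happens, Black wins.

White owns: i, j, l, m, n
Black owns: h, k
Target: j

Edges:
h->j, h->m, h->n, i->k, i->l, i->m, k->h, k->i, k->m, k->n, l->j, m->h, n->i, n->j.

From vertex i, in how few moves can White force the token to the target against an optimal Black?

2

A0 = {j}
A1: add {l, n} — l (White) has l→j; n (White) has n→j.
A2: add {i} — i (White) has i→l.
A3 = A2; e.g. h (Black) can still go to m. Fixed point.
i enters the attractor at level 2, so White can force the target in 2 moves from there.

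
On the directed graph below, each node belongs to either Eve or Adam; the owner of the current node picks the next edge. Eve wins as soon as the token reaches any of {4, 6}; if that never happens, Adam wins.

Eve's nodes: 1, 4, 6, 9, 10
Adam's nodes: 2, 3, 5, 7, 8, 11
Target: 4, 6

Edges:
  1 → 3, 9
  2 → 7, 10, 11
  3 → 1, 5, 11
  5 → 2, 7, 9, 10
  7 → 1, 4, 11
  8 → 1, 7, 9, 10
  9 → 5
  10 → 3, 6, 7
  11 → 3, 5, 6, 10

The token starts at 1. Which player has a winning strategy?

Adam

A0 = {4, 6}
A1: add {10} — 10 (Eve) has 10→6.
A2 = A1; e.g. 1 (Eve) has no edge into A1. Fixed point.
1 never enters the attractor, so Adam can avoid the target forever.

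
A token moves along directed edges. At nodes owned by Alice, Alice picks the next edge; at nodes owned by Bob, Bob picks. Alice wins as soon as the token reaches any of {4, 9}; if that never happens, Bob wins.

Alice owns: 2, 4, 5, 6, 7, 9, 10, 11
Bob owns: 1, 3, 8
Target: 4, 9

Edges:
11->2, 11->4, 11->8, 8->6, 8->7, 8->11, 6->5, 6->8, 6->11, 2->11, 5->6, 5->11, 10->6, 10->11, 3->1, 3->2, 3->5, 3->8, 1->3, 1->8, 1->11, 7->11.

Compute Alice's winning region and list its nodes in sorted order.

2, 4, 5, 6, 7, 8, 9, 10, 11

A0 = {4, 9}
A1: add {11} — 11 (Alice) has 11→4.
A2: add {2, 5, 6, 7, 10} — 2 (Alice) has 2→11; 5 (Alice) has 5→11; 6 (Alice) has 6→11; 7 (Alice) has 7→11; 10 (Alice) has 10→11.
A3: add {8} — 8 (Bob): all of {6, 7, 11} already in.
A4 = A3; e.g. 1 (Bob) can still go to 3. Fixed point.
Alice's winning region = {2, 4, 5, 6, 7, 8, 9, 10, 11}.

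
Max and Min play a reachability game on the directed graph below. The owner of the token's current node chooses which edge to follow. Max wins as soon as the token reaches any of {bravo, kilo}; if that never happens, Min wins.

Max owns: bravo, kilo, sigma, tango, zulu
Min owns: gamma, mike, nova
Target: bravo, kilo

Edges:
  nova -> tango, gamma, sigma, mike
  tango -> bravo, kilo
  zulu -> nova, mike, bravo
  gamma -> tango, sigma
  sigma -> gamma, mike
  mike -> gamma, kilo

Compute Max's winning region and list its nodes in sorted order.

bravo, kilo, tango, zulu

A0 = {bravo, kilo}
A1: add {tango, zulu} — tango (Max) has tango→bravo; zulu (Max) has zulu→bravo.
A2 = A1; e.g. nova (Min) can still go to gamma. Fixed point.
Max's winning region = {bravo, kilo, tango, zulu}.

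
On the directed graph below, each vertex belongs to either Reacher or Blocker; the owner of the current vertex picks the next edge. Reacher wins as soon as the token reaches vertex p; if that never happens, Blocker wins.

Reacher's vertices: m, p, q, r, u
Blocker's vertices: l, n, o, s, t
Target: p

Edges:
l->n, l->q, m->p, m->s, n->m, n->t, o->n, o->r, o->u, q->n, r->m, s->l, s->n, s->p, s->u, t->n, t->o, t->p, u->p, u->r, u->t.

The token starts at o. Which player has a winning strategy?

Blocker

A0 = {p}
A1: add {m, u} — m (Reacher) has m→p; u (Reacher) has u→p.
A2: add {r} — r (Reacher) has r→m.
A3 = A2; e.g. l (Blocker) can still go to n. Fixed point.
o never enters the attractor, so Blocker can avoid the target forever.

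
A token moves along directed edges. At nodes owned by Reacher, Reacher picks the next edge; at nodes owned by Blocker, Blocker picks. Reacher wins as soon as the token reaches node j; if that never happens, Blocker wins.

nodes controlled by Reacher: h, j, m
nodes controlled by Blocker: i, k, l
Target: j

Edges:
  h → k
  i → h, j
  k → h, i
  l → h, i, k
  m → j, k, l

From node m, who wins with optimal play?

A0 = {j}
A1: add {m} — m (Reacher) has m→j.
A2 = A1; e.g. h (Reacher) has no edge into A1. Fixed point.
m ∈ A1, so Reacher can force the target.

Reacher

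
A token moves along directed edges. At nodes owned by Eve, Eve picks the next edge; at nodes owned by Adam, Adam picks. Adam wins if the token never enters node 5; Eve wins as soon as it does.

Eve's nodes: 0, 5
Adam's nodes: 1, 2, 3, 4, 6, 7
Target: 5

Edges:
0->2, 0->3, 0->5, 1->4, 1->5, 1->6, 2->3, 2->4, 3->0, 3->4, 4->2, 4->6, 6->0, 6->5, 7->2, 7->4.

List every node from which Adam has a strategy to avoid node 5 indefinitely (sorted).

A0 = {5}
A1: add {0} — 0 (Eve) has 0→5.
A2: add {6} — 6 (Adam): all of {0, 5} already in.
A3 = A2; e.g. 1 (Adam) can still go to 4. Fixed point.
Eve's attractor = {0, 5, 6}; Adam avoids the target exactly from the complement.

1, 2, 3, 4, 7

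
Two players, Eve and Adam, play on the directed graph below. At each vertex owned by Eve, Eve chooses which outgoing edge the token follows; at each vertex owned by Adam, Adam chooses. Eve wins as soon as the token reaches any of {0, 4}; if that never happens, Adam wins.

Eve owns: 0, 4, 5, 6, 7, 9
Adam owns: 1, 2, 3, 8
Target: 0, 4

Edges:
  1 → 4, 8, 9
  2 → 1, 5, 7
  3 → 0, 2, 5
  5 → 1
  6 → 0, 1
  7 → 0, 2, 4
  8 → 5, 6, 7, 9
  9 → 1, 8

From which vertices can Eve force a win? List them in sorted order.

0, 4, 6, 7

A0 = {0, 4}
A1: add {6, 7} — 6 (Eve) has 6→0; 7 (Eve) has 7→0.
A2 = A1; e.g. 1 (Adam) can still go to 8. Fixed point.
Eve's winning region = {0, 4, 6, 7}.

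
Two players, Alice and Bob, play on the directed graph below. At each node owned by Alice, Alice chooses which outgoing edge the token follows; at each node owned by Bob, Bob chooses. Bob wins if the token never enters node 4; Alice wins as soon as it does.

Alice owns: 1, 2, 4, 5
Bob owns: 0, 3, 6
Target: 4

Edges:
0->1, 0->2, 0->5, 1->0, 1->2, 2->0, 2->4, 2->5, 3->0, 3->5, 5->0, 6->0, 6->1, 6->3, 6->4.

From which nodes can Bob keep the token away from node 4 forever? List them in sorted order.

0, 3, 5, 6

A0 = {4}
A1: add {2} — 2 (Alice) has 2→4.
A2: add {1} — 1 (Alice) has 1→2.
A3 = A2; e.g. 0 (Bob) can still go to 5. Fixed point.
Alice's attractor = {1, 2, 4}; Bob avoids the target exactly from the complement.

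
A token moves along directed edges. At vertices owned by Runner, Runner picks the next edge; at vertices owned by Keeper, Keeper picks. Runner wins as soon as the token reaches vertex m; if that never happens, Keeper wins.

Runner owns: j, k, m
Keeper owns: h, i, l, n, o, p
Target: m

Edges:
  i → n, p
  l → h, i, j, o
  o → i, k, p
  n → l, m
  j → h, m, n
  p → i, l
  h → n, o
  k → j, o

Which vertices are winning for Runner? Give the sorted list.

A0 = {m}
A1: add {j} — j (Runner) has j→m.
A2: add {k} — k (Runner) has k→j.
A3 = A2; e.g. h (Keeper) can still go to n. Fixed point.
Runner's winning region = {j, k, m}.

j, k, m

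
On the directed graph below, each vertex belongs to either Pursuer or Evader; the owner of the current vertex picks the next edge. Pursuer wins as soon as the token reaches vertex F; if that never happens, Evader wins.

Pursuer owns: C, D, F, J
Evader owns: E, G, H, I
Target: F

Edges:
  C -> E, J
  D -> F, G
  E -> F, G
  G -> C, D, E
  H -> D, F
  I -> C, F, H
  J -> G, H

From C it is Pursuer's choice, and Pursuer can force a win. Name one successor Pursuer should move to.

A0 = {F}
A1: add {D} — D (Pursuer) has D→F.
A2: add {H} — H (Evader): all of {D, F} already in.
A3: add {J} — J (Pursuer) has J→H.
A4: add {C} — C (Pursuer) has C→J.
A5: add {I} — I (Evader): all of {C, F, H} already in.
A6 = A5; e.g. E (Evader) can still go to G. Fixed point.
From C, successor J is in the attractor (rank 3); the other successor E is not.

J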